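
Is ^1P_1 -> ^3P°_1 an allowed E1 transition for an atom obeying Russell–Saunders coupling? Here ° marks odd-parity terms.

Initial level: S=0, L=1, J=1, parity even. Final level: S=1, L=1, J=1, parity odd.
Parity must change: even → odd — ✓.
ΔJ = 0, ±1 (not J=0↔0): J: 1 → 1, ΔJ = +0 — ✓.
ΔL = 0, ±1 (not L=0↔0): L: 1 → 1, ΔL = +0 — ✓.
ΔS = 0: S: 0 → 1 — ✗.
Rule(s) violated: ΔS.

forbidden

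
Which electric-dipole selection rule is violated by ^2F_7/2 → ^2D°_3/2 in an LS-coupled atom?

the ΔJ = 0, ±1 rule

Reading off the term symbols: S 1/2→1/2, L 3→2, J 7/2→3/2, parity even→odd.
Parity must change: even → odd — satisfied.
ΔS = 0: S: 1/2 → 1/2 — satisfied.
ΔL = 0, ±1 (not L=0↔0): L: 3 → 2, ΔL = -1 — satisfied.
ΔJ = 0, ±1 (not J=0↔0): J: 7/2 → 3/2, ΔJ = -2 — violated.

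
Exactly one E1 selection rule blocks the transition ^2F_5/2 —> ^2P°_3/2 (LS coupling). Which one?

the ΔL = 0, ±1 rule

Initial level: S=1/2, L=3, J=5/2, parity even. Final level: S=1/2, L=1, J=3/2, parity odd.
ΔS = 0: S: 1/2 → 1/2 — passes.
ΔL = 0, ±1 (not L=0↔0): L: 3 → 1, ΔL = -2 — fails.
Parity must change: even → odd — passes.
ΔJ = 0, ±1 (not J=0↔0): J: 5/2 → 3/2, ΔJ = -1 — passes.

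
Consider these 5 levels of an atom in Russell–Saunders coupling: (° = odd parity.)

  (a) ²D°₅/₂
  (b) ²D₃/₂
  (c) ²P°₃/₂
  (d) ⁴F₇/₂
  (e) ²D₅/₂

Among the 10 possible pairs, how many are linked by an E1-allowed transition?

(a)–(b): allowed.
(a)–(c): forbidden (parity).
(a)–(d): forbidden (ΔS).
(a)–(e): allowed.
(b)–(c): allowed.
(b)–(d): forbidden (parity, ΔS, ΔJ).
(b)–(e): forbidden (parity).
(c)–(d): forbidden (ΔS, ΔL, ΔJ).
(c)–(e): allowed.
(d)–(e): forbidden (parity, ΔS).
Allowed pairs: 4 of 10.

4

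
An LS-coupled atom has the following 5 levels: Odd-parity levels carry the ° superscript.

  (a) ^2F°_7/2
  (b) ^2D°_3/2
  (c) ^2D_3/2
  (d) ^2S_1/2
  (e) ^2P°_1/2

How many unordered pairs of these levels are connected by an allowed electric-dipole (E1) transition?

(a)–(b): forbidden (parity, ΔJ).
(a)–(c): forbidden (ΔJ).
(a)–(d): forbidden (ΔL, ΔJ).
(a)–(e): forbidden (parity, ΔL, ΔJ).
(b)–(c): allowed.
(b)–(d): forbidden (ΔL).
(b)–(e): forbidden (parity).
(c)–(d): forbidden (parity, ΔL).
(c)–(e): allowed.
(d)–(e): allowed.
Allowed pairs: 3 of 10.

3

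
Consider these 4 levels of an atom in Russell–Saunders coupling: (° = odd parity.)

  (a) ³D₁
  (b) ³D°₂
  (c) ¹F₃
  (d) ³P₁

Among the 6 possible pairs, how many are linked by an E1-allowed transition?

2

(a)–(b): allowed.
(a)–(c): forbidden (parity, ΔS, ΔJ).
(a)–(d): forbidden (parity).
(b)–(c): forbidden (ΔS).
(b)–(d): allowed.
(c)–(d): forbidden (parity, ΔS, ΔL, ΔJ).
Allowed pairs: 2 of 6.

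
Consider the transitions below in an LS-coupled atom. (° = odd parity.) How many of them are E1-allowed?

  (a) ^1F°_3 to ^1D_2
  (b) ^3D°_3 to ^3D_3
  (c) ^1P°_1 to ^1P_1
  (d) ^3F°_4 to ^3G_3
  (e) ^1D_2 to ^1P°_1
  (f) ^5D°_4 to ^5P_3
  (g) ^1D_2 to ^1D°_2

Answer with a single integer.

7

(a) allowed
(b) allowed
(c) allowed
(d) allowed
(e) allowed
(f) allowed
(g) allowed
Total allowed: 7 of 7.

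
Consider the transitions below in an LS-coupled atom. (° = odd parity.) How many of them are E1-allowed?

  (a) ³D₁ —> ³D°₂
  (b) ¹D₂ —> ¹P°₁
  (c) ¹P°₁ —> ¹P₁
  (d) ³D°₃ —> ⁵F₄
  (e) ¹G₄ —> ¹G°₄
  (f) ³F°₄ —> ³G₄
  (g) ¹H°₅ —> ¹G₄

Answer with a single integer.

6

(a) allowed
(b) allowed
(c) allowed
(d) forbidden (ΔS fails)
(e) allowed
(f) allowed
(g) allowed
Total allowed: 6 of 7.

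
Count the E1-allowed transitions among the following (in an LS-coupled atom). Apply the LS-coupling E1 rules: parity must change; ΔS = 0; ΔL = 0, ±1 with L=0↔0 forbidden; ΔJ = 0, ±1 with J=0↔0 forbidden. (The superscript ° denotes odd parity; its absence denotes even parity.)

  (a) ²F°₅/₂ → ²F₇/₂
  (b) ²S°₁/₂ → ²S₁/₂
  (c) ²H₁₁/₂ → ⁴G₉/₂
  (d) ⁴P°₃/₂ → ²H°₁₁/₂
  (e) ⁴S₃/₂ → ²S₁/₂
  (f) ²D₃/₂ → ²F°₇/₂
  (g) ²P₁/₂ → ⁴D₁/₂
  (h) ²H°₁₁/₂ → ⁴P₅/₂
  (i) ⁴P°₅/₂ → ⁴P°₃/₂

(a) allowed
(b) forbidden (ΔL fails)
(c) forbidden (parity, ΔS fail)
(d) forbidden (parity, ΔS, ΔL, ΔJ fail)
(e) forbidden (parity, ΔS, ΔL fail)
(f) forbidden (ΔJ fails)
(g) forbidden (parity, ΔS fail)
(h) forbidden (ΔS, ΔL, ΔJ fail)
(i) forbidden (parity fails)
Total allowed: 1 of 9.

1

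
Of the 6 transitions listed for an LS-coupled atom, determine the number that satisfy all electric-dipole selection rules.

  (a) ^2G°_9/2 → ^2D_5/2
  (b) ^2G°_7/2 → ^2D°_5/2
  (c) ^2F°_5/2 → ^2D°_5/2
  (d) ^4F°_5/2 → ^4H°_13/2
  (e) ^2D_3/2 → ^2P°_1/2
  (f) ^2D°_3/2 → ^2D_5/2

2

(a) forbidden (ΔL, ΔJ fail)
(b) forbidden (parity, ΔL fail)
(c) forbidden (parity fails)
(d) forbidden (parity, ΔL, ΔJ fail)
(e) allowed
(f) allowed
Total allowed: 2 of 6.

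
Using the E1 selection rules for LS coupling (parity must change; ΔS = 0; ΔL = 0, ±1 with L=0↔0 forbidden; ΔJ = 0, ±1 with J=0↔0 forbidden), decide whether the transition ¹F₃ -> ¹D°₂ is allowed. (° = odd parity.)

Reading off the term symbols: S 0→0, L 3→2, J 3→2, parity even→odd.
ΔJ = 0, ±1 (not J=0↔0): J: 3 → 2, ΔJ = -1 — satisfied.
ΔL = 0, ±1 (not L=0↔0): L: 3 → 2, ΔL = -1 — satisfied.
Parity must change: even → odd — satisfied.
ΔS = 0: S: 0 → 0 — satisfied.
All four E1 rules are satisfied.

allowed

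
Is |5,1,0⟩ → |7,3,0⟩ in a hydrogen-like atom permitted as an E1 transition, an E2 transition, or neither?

E2

Δl = 3 − 1 = +2; l_i + l_f = 4.
Δm_l = +0.
E1 (Δl = ±1, |Δm_l| ≤ 1): not satisfied.
E2 (Δl = 0,±2, l_i+l_f ≥ 2, |Δm_l| ≤ 2): satisfied.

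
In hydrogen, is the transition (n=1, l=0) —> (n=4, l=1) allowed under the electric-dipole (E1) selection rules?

l: 0 → 1 (Δl = +1). Δl = ±1 ok.
All E1 selection rules are satisfied.

allowed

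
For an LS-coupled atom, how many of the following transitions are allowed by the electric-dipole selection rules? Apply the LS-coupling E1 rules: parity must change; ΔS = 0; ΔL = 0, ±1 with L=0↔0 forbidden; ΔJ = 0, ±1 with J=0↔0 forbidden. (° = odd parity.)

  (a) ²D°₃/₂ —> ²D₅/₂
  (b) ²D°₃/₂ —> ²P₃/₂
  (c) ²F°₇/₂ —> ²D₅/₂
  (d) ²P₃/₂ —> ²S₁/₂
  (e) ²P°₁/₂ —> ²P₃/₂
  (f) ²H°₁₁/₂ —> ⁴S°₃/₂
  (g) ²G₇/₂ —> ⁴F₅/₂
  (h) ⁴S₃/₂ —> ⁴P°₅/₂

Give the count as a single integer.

5

(a) allowed
(b) allowed
(c) allowed
(d) forbidden (parity fails)
(e) allowed
(f) forbidden (parity, ΔS, ΔL, ΔJ fail)
(g) forbidden (parity, ΔS fail)
(h) allowed
Total allowed: 5 of 8.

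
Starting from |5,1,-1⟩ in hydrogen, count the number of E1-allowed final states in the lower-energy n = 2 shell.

1

E1 requires Δl = ±1, so l_f ∈ {0, 2}; with 0 ≤ l_f ≤ n_f−1 = 1, the allowed l_f values are {0}.
For l_f = 0: m_f ∈ {m_i−1, m_i, m_i+1} ∩ [−0, 0] = {0} → 1 state.
Total: 1.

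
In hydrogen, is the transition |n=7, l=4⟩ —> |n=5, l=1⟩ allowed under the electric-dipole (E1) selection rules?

forbidden

l: 4 → 1 (Δl = -3). Δl = ±1 fails.
The transition is electric-dipole forbidden.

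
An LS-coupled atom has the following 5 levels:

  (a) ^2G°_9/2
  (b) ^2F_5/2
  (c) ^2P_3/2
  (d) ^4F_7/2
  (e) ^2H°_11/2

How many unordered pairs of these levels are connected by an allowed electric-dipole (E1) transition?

0

(a)–(b): forbidden (ΔJ).
(a)–(c): forbidden (ΔL, ΔJ).
(a)–(d): forbidden (ΔS).
(a)–(e): forbidden (parity).
(b)–(c): forbidden (parity, ΔL).
(b)–(d): forbidden (parity, ΔS).
(b)–(e): forbidden (ΔL, ΔJ).
(c)–(d): forbidden (parity, ΔS, ΔL, ΔJ).
(c)–(e): forbidden (ΔL, ΔJ).
(d)–(e): forbidden (ΔS, ΔL, ΔJ).
Allowed pairs: 0 of 10.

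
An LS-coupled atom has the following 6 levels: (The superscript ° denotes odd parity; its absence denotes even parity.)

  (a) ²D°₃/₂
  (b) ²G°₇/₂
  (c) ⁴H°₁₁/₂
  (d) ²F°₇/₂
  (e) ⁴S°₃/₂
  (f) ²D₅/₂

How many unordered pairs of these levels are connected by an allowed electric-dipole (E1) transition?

(a)–(b): forbidden (parity, ΔL, ΔJ).
(a)–(c): forbidden (parity, ΔS, ΔL, ΔJ).
(a)–(d): forbidden (parity, ΔJ).
(a)–(e): forbidden (parity, ΔS, ΔL).
(a)–(f): allowed.
(b)–(c): forbidden (parity, ΔS, ΔJ).
(b)–(d): forbidden (parity).
(b)–(e): forbidden (parity, ΔS, ΔL, ΔJ).
(b)–(f): forbidden (ΔL).
(c)–(d): forbidden (parity, ΔS, ΔL, ΔJ).
(c)–(e): forbidden (parity, ΔL, ΔJ).
(c)–(f): forbidden (ΔS, ΔL, ΔJ).
(d)–(e): forbidden (parity, ΔS, ΔL, ΔJ).
(d)–(f): allowed.
(e)–(f): forbidden (ΔS, ΔL).
Allowed pairs: 2 of 15.

2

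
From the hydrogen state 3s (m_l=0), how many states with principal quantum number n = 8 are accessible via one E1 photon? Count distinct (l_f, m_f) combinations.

3

E1 requires Δl = ±1, so l_f ∈ {-1, 1}; with 0 ≤ l_f ≤ n_f−1 = 7, the allowed l_f values are {1}.
For l_f = 1: m_f ∈ {m_i−1, m_i, m_i+1} ∩ [−1, 1] = {-1, 0, 1} → 3 states.
Total: 3.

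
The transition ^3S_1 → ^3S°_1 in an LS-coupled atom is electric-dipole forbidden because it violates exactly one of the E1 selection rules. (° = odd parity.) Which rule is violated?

the L=0 ↔ L=0 exclusion

Initial level: S=1, L=0, J=1, parity even. Final level: S=1, L=0, J=1, parity odd.
Parity must change: even → odd — ✓.
ΔS = 0: S: 1 → 1 — ✓.
ΔL = 0, ±1 (not L=0↔0): L: 0 → 0, ΔL = +0 — ✗.
ΔJ = 0, ±1 (not J=0↔0): J: 1 → 1, ΔJ = +0 — ✓.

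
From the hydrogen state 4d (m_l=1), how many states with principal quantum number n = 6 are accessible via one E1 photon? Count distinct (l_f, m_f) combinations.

5

E1 requires Δl = ±1, so l_f ∈ {1, 3}; with 0 ≤ l_f ≤ n_f−1 = 5, the allowed l_f values are {1, 3}.
For l_f = 1: m_f ∈ {m_i−1, m_i, m_i+1} ∩ [−1, 1] = {0, 1} → 2 states.
For l_f = 3: m_f ∈ {m_i−1, m_i, m_i+1} ∩ [−3, 3] = {0, 1, 2} → 3 states.
Total: 5.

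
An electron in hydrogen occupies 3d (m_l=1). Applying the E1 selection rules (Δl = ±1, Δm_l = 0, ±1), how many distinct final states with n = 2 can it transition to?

2

E1 requires Δl = ±1, so l_f ∈ {1, 3}; with 0 ≤ l_f ≤ n_f−1 = 1, the allowed l_f values are {1}.
For l_f = 1: m_f ∈ {m_i−1, m_i, m_i+1} ∩ [−1, 1] = {0, 1} → 2 states.
Total: 2.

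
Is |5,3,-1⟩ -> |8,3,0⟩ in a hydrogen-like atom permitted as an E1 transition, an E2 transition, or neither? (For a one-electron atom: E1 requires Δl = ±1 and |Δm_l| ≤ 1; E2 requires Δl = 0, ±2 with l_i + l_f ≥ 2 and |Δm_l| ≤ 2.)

Δl = 3 − 3 = +0; l_i + l_f = 6.
Δm_l = +1.
E1 (Δl = ±1, |Δm_l| ≤ 1): not satisfied.
E2 (Δl = 0,±2, l_i+l_f ≥ 2, |Δm_l| ≤ 2): satisfied.

E2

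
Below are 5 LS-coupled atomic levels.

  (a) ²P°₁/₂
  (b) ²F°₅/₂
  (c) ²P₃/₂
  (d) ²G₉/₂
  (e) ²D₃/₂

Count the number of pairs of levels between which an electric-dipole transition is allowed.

(a)–(b): forbidden (parity, ΔL, ΔJ).
(a)–(c): allowed.
(a)–(d): forbidden (ΔL, ΔJ).
(a)–(e): allowed.
(b)–(c): forbidden (ΔL).
(b)–(d): forbidden (ΔJ).
(b)–(e): allowed.
(c)–(d): forbidden (parity, ΔL, ΔJ).
(c)–(e): forbidden (parity).
(d)–(e): forbidden (parity, ΔL, ΔJ).
Allowed pairs: 3 of 10.

3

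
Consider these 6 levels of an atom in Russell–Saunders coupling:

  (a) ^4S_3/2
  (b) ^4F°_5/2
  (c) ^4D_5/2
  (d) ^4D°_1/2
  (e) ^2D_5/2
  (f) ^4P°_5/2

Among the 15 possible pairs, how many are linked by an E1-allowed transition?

(a)–(b): forbidden (ΔL).
(a)–(c): forbidden (parity, ΔL).
(a)–(d): forbidden (ΔL).
(a)–(e): forbidden (parity, ΔS, ΔL).
(a)–(f): allowed.
(b)–(c): allowed.
(b)–(d): forbidden (parity, ΔJ).
(b)–(e): forbidden (ΔS).
(b)–(f): forbidden (parity, ΔL).
(c)–(d): forbidden (ΔJ).
(c)–(e): forbidden (parity, ΔS).
(c)–(f): allowed.
(d)–(e): forbidden (ΔS, ΔJ).
(d)–(f): forbidden (parity, ΔJ).
(e)–(f): forbidden (ΔS).
Allowed pairs: 3 of 15.

3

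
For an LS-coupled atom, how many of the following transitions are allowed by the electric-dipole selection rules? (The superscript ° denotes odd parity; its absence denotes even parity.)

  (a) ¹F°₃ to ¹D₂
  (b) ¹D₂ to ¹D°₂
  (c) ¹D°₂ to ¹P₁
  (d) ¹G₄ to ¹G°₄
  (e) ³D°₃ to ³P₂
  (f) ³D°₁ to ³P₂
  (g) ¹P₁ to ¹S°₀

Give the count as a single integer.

7

(a) allowed
(b) allowed
(c) allowed
(d) allowed
(e) allowed
(f) allowed
(g) allowed
Total allowed: 7 of 7.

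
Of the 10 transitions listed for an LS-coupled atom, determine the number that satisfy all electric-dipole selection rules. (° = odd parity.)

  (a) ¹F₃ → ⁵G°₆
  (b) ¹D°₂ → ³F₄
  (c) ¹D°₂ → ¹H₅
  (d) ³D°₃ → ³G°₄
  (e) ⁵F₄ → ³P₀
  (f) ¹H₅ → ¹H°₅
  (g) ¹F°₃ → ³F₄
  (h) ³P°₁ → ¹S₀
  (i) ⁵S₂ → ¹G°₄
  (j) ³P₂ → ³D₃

(a) forbidden (ΔS, ΔJ fail)
(b) forbidden (ΔS, ΔJ fail)
(c) forbidden (ΔL, ΔJ fail)
(d) forbidden (parity, ΔL fail)
(e) forbidden (parity, ΔS, ΔL, ΔJ fail)
(f) allowed
(g) forbidden (ΔS fails)
(h) forbidden (ΔS fails)
(i) forbidden (ΔS, ΔL, ΔJ fail)
(j) forbidden (parity fails)
Total allowed: 1 of 10.

1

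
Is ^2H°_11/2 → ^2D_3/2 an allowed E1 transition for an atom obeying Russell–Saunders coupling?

forbidden

Parity must change: odd → even — passes.
ΔS = 0: S: 1/2 → 1/2 — passes.
ΔL = 0, ±1 (not L=0↔0): L: 5 → 2, ΔL = -3 — fails.
ΔJ = 0, ±1 (not J=0↔0): J: 11/2 → 3/2, ΔJ = -4 — fails.
Rule(s) violated: ΔL, ΔJ.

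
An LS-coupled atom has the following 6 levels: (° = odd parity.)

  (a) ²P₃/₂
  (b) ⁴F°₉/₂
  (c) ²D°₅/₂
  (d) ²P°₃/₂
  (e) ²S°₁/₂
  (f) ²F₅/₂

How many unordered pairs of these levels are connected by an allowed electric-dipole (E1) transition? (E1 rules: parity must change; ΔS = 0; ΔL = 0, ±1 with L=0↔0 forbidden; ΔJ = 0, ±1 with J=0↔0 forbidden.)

4

(a)–(b): forbidden (ΔS, ΔL, ΔJ).
(a)–(c): allowed.
(a)–(d): allowed.
(a)–(e): allowed.
(a)–(f): forbidden (parity, ΔL).
(b)–(c): forbidden (parity, ΔS, ΔJ).
(b)–(d): forbidden (parity, ΔS, ΔL, ΔJ).
(b)–(e): forbidden (parity, ΔS, ΔL, ΔJ).
(b)–(f): forbidden (ΔS, ΔJ).
(c)–(d): forbidden (parity).
(c)–(e): forbidden (parity, ΔL, ΔJ).
(c)–(f): allowed.
(d)–(e): forbidden (parity).
(d)–(f): forbidden (ΔL).
(e)–(f): forbidden (ΔL, ΔJ).
Allowed pairs: 4 of 15.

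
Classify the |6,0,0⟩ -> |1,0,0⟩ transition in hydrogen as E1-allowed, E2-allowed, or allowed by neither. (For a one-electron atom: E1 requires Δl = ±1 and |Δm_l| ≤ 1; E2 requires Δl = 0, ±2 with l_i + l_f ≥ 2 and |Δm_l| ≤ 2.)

neither

Δl = 0 − 0 = +0; l_i + l_f = 0.
Δm_l = +0.
E1 (Δl = ±1, |Δm_l| ≤ 1): not satisfied.
E2 (Δl = 0,±2, l_i+l_f ≥ 2, |Δm_l| ≤ 2): not satisfied.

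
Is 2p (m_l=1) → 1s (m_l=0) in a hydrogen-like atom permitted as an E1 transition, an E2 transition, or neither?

Δl = 0 − 1 = -1; l_i + l_f = 1.
Δm_l = -1.
E1 (Δl = ±1, |Δm_l| ≤ 1): satisfied.
E2 (Δl = 0,±2, l_i+l_f ≥ 2, |Δm_l| ≤ 2): not satisfied.

E1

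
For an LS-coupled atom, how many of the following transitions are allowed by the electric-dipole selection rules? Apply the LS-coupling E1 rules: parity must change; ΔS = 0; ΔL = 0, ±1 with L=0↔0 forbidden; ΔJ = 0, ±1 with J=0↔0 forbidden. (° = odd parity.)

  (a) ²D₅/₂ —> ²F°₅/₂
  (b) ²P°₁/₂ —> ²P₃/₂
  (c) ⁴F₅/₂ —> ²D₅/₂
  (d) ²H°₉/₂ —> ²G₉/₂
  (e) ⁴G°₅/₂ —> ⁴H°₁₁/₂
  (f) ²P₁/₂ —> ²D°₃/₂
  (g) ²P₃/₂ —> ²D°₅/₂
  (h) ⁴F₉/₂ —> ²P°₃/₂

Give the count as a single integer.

(a) allowed
(b) allowed
(c) forbidden (parity, ΔS fail)
(d) allowed
(e) forbidden (parity, ΔJ fail)
(f) allowed
(g) allowed
(h) forbidden (ΔS, ΔL, ΔJ fail)
Total allowed: 5 of 8.

5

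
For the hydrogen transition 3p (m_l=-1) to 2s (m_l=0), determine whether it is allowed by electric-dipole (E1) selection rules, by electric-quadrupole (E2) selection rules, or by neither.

E1

Δl = 0 − 1 = -1; l_i + l_f = 1.
Δm_l = +1.
E1 (Δl = ±1, |Δm_l| ≤ 1): satisfied.
E2 (Δl = 0,±2, l_i+l_f ≥ 2, |Δm_l| ≤ 2): not satisfied.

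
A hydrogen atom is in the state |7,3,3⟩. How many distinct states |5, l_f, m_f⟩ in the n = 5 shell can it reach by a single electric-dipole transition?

4

E1 requires Δl = ±1, so l_f ∈ {2, 4}; with 0 ≤ l_f ≤ n_f−1 = 4, the allowed l_f values are {2, 4}.
For l_f = 2: m_f ∈ {m_i−1, m_i, m_i+1} ∩ [−2, 2] = {2} → 1 state.
For l_f = 4: m_f ∈ {m_i−1, m_i, m_i+1} ∩ [−4, 4] = {2, 3, 4} → 3 states.
Total: 4.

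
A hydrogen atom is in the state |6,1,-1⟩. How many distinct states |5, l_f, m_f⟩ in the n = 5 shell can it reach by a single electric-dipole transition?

4

E1 requires Δl = ±1, so l_f ∈ {0, 2}; with 0 ≤ l_f ≤ n_f−1 = 4, the allowed l_f values are {0, 2}.
For l_f = 0: m_f ∈ {m_i−1, m_i, m_i+1} ∩ [−0, 0] = {0} → 1 state.
For l_f = 2: m_f ∈ {m_i−1, m_i, m_i+1} ∩ [−2, 2] = {-2, -1, 0} → 3 states.
Total: 4.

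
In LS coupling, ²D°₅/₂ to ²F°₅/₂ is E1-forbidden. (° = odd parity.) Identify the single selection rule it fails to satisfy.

parity

ΔS = 0: S: 1/2 → 1/2 — passes.
ΔJ = 0, ±1 (not J=0↔0): J: 5/2 → 5/2, ΔJ = +0 — passes.
Parity must change: odd → odd — fails.
ΔL = 0, ±1 (not L=0↔0): L: 2 → 3, ΔL = +1 — passes.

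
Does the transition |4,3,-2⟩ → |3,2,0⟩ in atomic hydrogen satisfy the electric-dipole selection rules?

Δl = 2 − 3 = -1; the E1 rule Δl = ±1 is ✓.
Δm_l = 0 − (-2) = +2. E1 requires Δm_l = 0, ±1: ✗.
The transition is electric-dipole forbidden.

forbidden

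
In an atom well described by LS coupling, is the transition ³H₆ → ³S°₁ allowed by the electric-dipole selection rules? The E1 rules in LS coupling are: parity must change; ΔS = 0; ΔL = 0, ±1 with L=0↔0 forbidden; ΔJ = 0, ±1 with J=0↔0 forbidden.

forbidden

Reading off the term symbols: S 1→1, L 5→0, J 6→1, parity even→odd.
Parity must change: even → odd — ok.
ΔS = 0: S: 1 → 1 — ok.
ΔL = 0, ±1 (not L=0↔0): L: 5 → 0, ΔL = -5 — fails.
ΔJ = 0, ±1 (not J=0↔0): J: 6 → 1, ΔJ = -5 — fails.
Rule(s) violated: ΔL, ΔJ.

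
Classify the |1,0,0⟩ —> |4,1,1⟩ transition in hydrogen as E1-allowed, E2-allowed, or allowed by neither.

E1

Δl = 1 − 0 = +1; l_i + l_f = 1.
Δm_l = +1.
E1 (Δl = ±1, |Δm_l| ≤ 1): satisfied.
E2 (Δl = 0,±2, l_i+l_f ≥ 2, |Δm_l| ≤ 2): not satisfied.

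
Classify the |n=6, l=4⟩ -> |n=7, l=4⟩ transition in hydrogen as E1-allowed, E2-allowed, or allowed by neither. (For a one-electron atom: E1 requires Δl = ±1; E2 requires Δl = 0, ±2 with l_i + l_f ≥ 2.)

E2

Δl = 4 − 4 = +0; l_i + l_f = 8.
E1 (Δl = ±1): not satisfied.
E2 (Δl = 0,±2, l_i+l_f ≥ 2): satisfied.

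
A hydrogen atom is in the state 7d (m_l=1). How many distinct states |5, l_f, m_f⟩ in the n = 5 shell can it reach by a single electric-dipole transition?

5

E1 requires Δl = ±1, so l_f ∈ {1, 3}; with 0 ≤ l_f ≤ n_f−1 = 4, the allowed l_f values are {1, 3}.
For l_f = 1: m_f ∈ {m_i−1, m_i, m_i+1} ∩ [−1, 1] = {0, 1} → 2 states.
For l_f = 3: m_f ∈ {m_i−1, m_i, m_i+1} ∩ [−3, 3] = {0, 1, 2} → 3 states.
Total: 5.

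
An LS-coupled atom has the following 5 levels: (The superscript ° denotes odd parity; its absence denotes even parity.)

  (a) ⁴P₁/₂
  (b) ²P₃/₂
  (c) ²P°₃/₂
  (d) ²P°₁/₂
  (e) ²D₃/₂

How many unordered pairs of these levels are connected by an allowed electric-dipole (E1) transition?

(a)–(b): forbidden (parity, ΔS).
(a)–(c): forbidden (ΔS).
(a)–(d): forbidden (ΔS).
(a)–(e): forbidden (parity, ΔS).
(b)–(c): allowed.
(b)–(d): allowed.
(b)–(e): forbidden (parity).
(c)–(d): forbidden (parity).
(c)–(e): allowed.
(d)–(e): allowed.
Allowed pairs: 4 of 10.

4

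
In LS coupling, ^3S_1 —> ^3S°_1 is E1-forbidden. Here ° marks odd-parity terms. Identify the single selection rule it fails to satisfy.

the L=0 ↔ L=0 exclusion

Reading off the term symbols: S 1→1, L 0→0, J 1→1, parity even→odd.
Parity must change: even → odd — ✓.
ΔS = 0: S: 1 → 1 — ✓.
ΔL = 0, ±1 (not L=0↔0): L: 0 → 0, ΔL = +0 — ✗.
ΔJ = 0, ±1 (not J=0↔0): J: 1 → 1, ΔJ = +0 — ✓.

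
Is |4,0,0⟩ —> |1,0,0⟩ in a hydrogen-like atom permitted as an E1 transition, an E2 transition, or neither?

neither

Δl = 0 − 0 = +0; l_i + l_f = 0.
Δm_l = +0.
E1 (Δl = ±1, |Δm_l| ≤ 1): not satisfied.
E2 (Δl = 0,±2, l_i+l_f ≥ 2, |Δm_l| ≤ 2): not satisfied.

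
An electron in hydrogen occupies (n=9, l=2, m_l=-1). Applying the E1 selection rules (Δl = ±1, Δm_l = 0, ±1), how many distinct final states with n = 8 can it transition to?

5

E1 requires Δl = ±1, so l_f ∈ {1, 3}; with 0 ≤ l_f ≤ n_f−1 = 7, the allowed l_f values are {1, 3}.
For l_f = 1: m_f ∈ {m_i−1, m_i, m_i+1} ∩ [−1, 1] = {-1, 0} → 2 states.
For l_f = 3: m_f ∈ {m_i−1, m_i, m_i+1} ∩ [−3, 3] = {-2, -1, 0} → 3 states.
Total: 5.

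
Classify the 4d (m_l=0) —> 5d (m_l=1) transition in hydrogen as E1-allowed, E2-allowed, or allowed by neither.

E2

Δl = 2 − 2 = +0; l_i + l_f = 4.
Δm_l = +1.
E1 (Δl = ±1, |Δm_l| ≤ 1): not satisfied.
E2 (Δl = 0,±2, l_i+l_f ≥ 2, |Δm_l| ≤ 2): satisfied.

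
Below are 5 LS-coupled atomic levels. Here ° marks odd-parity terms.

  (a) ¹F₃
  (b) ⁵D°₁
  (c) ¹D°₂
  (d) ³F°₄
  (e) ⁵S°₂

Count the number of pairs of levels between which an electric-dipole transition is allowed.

(a)–(b): forbidden (ΔS, ΔJ).
(a)–(c): allowed.
(a)–(d): forbidden (ΔS).
(a)–(e): forbidden (ΔS, ΔL).
(b)–(c): forbidden (parity, ΔS).
(b)–(d): forbidden (parity, ΔS, ΔJ).
(b)–(e): forbidden (parity, ΔL).
(c)–(d): forbidden (parity, ΔS, ΔJ).
(c)–(e): forbidden (parity, ΔS, ΔL).
(d)–(e): forbidden (parity, ΔS, ΔL, ΔJ).
Allowed pairs: 1 of 10.

1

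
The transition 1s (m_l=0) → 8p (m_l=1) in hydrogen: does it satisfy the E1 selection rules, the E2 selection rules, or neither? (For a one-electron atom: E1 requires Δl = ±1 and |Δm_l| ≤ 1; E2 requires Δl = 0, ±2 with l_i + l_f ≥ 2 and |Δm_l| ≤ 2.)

E1

Δl = 1 − 0 = +1; l_i + l_f = 1.
Δm_l = +1.
E1 (Δl = ±1, |Δm_l| ≤ 1): satisfied.
E2 (Δl = 0,±2, l_i+l_f ≥ 2, |Δm_l| ≤ 2): not satisfied.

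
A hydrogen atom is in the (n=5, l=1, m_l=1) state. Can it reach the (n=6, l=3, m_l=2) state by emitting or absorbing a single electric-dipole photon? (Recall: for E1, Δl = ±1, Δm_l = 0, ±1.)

forbidden

l: 1 → 3 (Δl = +2). Δl = ±1 fails.
m_l: 1 → 2 (Δm_l = +1). |Δm_l| ≤ 1 passes.
The transition is electric-dipole forbidden.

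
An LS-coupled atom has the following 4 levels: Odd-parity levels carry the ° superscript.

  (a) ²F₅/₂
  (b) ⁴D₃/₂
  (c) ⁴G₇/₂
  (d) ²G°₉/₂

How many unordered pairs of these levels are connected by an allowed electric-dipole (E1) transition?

0

(a)–(b): forbidden (parity, ΔS).
(a)–(c): forbidden (parity, ΔS).
(a)–(d): forbidden (ΔJ).
(b)–(c): forbidden (parity, ΔL, ΔJ).
(b)–(d): forbidden (ΔS, ΔL, ΔJ).
(c)–(d): forbidden (ΔS).
Allowed pairs: 0 of 6.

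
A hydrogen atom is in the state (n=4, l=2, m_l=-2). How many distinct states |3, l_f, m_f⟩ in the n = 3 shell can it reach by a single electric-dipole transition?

1

E1 requires Δl = ±1, so l_f ∈ {1, 3}; with 0 ≤ l_f ≤ n_f−1 = 2, the allowed l_f values are {1}.
For l_f = 1: m_f ∈ {m_i−1, m_i, m_i+1} ∩ [−1, 1] = {-1} → 1 state.
Total: 1.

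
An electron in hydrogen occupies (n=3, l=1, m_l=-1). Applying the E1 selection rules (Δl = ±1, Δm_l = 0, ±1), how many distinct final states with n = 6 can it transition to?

4

E1 requires Δl = ±1, so l_f ∈ {0, 2}; with 0 ≤ l_f ≤ n_f−1 = 5, the allowed l_f values are {0, 2}.
For l_f = 0: m_f ∈ {m_i−1, m_i, m_i+1} ∩ [−0, 0] = {0} → 1 state.
For l_f = 2: m_f ∈ {m_i−1, m_i, m_i+1} ∩ [−2, 2] = {-2, -1, 0} → 3 states.
Total: 4.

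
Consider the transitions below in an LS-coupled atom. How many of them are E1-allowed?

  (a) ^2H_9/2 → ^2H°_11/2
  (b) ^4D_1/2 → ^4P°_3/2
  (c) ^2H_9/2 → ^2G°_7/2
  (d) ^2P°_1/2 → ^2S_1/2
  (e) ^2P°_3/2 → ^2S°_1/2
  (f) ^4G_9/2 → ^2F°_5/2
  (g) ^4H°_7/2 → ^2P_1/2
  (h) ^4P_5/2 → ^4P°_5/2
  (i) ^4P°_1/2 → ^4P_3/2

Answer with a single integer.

(a) allowed
(b) allowed
(c) allowed
(d) allowed
(e) forbidden (parity fails)
(f) forbidden (ΔS, ΔJ fail)
(g) forbidden (ΔS, ΔL, ΔJ fail)
(h) allowed
(i) allowed
Total allowed: 6 of 9.

6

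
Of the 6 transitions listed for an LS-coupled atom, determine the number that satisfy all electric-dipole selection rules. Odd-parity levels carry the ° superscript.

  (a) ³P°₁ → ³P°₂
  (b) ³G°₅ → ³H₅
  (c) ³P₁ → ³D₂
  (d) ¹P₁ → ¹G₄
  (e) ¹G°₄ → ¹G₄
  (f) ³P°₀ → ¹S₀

(a) forbidden (parity fails)
(b) allowed
(c) forbidden (parity fails)
(d) forbidden (parity, ΔL, ΔJ fail)
(e) allowed
(f) forbidden (ΔS, ΔJ fail)
Total allowed: 2 of 6.

2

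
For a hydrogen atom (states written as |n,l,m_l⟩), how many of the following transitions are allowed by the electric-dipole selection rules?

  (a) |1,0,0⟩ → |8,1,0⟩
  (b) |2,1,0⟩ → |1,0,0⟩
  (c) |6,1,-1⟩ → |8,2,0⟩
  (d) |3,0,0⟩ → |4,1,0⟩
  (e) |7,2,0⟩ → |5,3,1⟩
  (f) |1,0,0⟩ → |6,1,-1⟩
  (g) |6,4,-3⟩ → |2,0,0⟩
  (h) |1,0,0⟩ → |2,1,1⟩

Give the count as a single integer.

7

(a) allowed
(b) allowed
(c) allowed
(d) allowed
(e) allowed
(f) allowed
(g) forbidden — Δl = -4 (E1 requires Δl = ±1); Δm_l = +3 (E1 requires Δm_l = 0, ±1)
(h) allowed
Total allowed: 7 of 8.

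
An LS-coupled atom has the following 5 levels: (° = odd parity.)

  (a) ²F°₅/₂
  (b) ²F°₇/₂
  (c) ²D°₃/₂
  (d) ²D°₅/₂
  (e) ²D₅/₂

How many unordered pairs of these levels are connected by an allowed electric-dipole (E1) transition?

4

(a)–(b): forbidden (parity).
(a)–(c): forbidden (parity).
(a)–(d): forbidden (parity).
(a)–(e): allowed.
(b)–(c): forbidden (parity, ΔJ).
(b)–(d): forbidden (parity).
(b)–(e): allowed.
(c)–(d): forbidden (parity).
(c)–(e): allowed.
(d)–(e): allowed.
Allowed pairs: 4 of 10.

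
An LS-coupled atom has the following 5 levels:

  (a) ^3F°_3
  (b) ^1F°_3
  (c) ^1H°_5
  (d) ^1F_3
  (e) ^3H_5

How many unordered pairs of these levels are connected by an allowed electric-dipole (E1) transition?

1

(a)–(b): forbidden (parity, ΔS).
(a)–(c): forbidden (parity, ΔS, ΔL, ΔJ).
(a)–(d): forbidden (ΔS).
(a)–(e): forbidden (ΔL, ΔJ).
(b)–(c): forbidden (parity, ΔL, ΔJ).
(b)–(d): allowed.
(b)–(e): forbidden (ΔS, ΔL, ΔJ).
(c)–(d): forbidden (ΔL, ΔJ).
(c)–(e): forbidden (ΔS).
(d)–(e): forbidden (parity, ΔS, ΔL, ΔJ).
Allowed pairs: 1 of 10.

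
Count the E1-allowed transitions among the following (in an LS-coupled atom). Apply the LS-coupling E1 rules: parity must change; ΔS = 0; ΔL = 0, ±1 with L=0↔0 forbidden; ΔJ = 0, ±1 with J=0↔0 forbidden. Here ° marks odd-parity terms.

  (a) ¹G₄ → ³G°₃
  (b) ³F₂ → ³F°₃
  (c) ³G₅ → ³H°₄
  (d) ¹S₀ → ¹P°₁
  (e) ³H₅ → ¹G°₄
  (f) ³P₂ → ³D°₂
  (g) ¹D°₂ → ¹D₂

5

(a) forbidden (ΔS fails)
(b) allowed
(c) allowed
(d) allowed
(e) forbidden (ΔS fails)
(f) allowed
(g) allowed
Total allowed: 5 of 7.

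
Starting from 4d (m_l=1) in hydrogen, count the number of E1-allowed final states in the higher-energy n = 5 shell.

E1 requires Δl = ±1, so l_f ∈ {1, 3}; with 0 ≤ l_f ≤ n_f−1 = 4, the allowed l_f values are {1, 3}.
For l_f = 1: m_f ∈ {m_i−1, m_i, m_i+1} ∩ [−1, 1] = {0, 1} → 2 states.
For l_f = 3: m_f ∈ {m_i−1, m_i, m_i+1} ∩ [−3, 3] = {0, 1, 2} → 3 states.
Total: 5.

5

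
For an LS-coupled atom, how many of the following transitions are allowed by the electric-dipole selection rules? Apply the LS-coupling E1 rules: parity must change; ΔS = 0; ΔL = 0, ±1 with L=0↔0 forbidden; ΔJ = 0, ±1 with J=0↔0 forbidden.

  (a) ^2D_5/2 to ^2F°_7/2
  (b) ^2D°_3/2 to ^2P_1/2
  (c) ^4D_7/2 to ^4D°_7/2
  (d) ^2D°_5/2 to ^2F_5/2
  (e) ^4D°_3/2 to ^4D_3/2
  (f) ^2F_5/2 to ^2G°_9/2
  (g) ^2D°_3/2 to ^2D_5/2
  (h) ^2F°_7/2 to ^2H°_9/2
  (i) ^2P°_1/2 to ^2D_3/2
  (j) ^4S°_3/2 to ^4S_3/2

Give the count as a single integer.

7

(a) allowed
(b) allowed
(c) allowed
(d) allowed
(e) allowed
(f) forbidden (ΔJ fails)
(g) allowed
(h) forbidden (parity, ΔL fail)
(i) allowed
(j) forbidden (ΔL fails)
Total allowed: 7 of 10.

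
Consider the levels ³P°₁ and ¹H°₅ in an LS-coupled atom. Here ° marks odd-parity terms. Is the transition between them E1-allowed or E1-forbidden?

Reading off the term symbols: S 1→0, L 1→5, J 1→5, parity odd→odd.
ΔL = 0, ±1 (not L=0↔0): L: 1 → 5, ΔL = +4 — fails.
ΔS = 0: S: 1 → 0 — fails.
Parity must change: odd → odd — fails.
ΔJ = 0, ±1 (not J=0↔0): J: 1 → 5, ΔJ = +4 — fails.
Rule(s) violated: parity, ΔS, ΔL, ΔJ.

forbidden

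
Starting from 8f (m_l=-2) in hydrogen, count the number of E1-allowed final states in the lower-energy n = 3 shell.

E1 requires Δl = ±1, so l_f ∈ {2, 4}; with 0 ≤ l_f ≤ n_f−1 = 2, the allowed l_f values are {2}.
For l_f = 2: m_f ∈ {m_i−1, m_i, m_i+1} ∩ [−2, 2] = {-2, -1} → 2 states.
Total: 2.

2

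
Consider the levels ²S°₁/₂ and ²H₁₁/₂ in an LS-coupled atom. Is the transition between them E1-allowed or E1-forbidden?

forbidden

ΔJ = 0, ±1 (not J=0↔0): J: 1/2 → 11/2, ΔJ = +5 — fails.
ΔS = 0: S: 1/2 → 1/2 — passes.
ΔL = 0, ±1 (not L=0↔0): L: 0 → 5, ΔL = +5 — fails.
Parity must change: odd → even — passes.
Rule(s) violated: ΔL, ΔJ.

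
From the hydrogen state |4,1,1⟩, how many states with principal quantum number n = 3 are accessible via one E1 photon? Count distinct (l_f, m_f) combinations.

4

E1 requires Δl = ±1, so l_f ∈ {0, 2}; with 0 ≤ l_f ≤ n_f−1 = 2, the allowed l_f values are {0, 2}.
For l_f = 0: m_f ∈ {m_i−1, m_i, m_i+1} ∩ [−0, 0] = {0} → 1 state.
For l_f = 2: m_f ∈ {m_i−1, m_i, m_i+1} ∩ [−2, 2] = {0, 1, 2} → 3 states.
Total: 4.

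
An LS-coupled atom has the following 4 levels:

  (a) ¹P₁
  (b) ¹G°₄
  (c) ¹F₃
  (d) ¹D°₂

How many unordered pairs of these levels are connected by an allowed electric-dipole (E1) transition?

3

(a)–(b): forbidden (ΔL, ΔJ).
(a)–(c): forbidden (parity, ΔL, ΔJ).
(a)–(d): allowed.
(b)–(c): allowed.
(b)–(d): forbidden (parity, ΔL, ΔJ).
(c)–(d): allowed.
Allowed pairs: 3 of 6.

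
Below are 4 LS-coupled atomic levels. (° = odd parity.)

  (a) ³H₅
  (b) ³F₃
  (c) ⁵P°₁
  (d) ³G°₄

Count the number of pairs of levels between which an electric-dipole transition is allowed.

2

(a)–(b): forbidden (parity, ΔL, ΔJ).
(a)–(c): forbidden (ΔS, ΔL, ΔJ).
(a)–(d): allowed.
(b)–(c): forbidden (ΔS, ΔL, ΔJ).
(b)–(d): allowed.
(c)–(d): forbidden (parity, ΔS, ΔL, ΔJ).
Allowed pairs: 2 of 6.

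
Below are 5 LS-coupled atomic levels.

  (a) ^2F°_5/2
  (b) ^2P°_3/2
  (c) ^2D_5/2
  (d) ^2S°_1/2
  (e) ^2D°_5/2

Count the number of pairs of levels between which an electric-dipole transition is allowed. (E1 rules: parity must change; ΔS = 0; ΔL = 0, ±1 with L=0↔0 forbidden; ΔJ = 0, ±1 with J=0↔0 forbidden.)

(a)–(b): forbidden (parity, ΔL).
(a)–(c): allowed.
(a)–(d): forbidden (parity, ΔL, ΔJ).
(a)–(e): forbidden (parity).
(b)–(c): allowed.
(b)–(d): forbidden (parity).
(b)–(e): forbidden (parity).
(c)–(d): forbidden (ΔL, ΔJ).
(c)–(e): allowed.
(d)–(e): forbidden (parity, ΔL, ΔJ).
Allowed pairs: 3 of 10.

3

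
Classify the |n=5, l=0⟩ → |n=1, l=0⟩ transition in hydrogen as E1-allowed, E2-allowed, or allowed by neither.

neither

Δl = 0 − 0 = +0; l_i + l_f = 0.
E1 (Δl = ±1): not satisfied.
E2 (Δl = 0,±2, l_i+l_f ≥ 2): not satisfied.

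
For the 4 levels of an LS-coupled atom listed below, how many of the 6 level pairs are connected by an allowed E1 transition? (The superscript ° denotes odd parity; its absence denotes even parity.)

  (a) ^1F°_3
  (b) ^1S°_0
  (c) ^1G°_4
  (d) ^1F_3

(a)–(b): forbidden (parity, ΔL, ΔJ).
(a)–(c): forbidden (parity).
(a)–(d): allowed.
(b)–(c): forbidden (parity, ΔL, ΔJ).
(b)–(d): forbidden (ΔL, ΔJ).
(c)–(d): allowed.
Allowed pairs: 2 of 6.

2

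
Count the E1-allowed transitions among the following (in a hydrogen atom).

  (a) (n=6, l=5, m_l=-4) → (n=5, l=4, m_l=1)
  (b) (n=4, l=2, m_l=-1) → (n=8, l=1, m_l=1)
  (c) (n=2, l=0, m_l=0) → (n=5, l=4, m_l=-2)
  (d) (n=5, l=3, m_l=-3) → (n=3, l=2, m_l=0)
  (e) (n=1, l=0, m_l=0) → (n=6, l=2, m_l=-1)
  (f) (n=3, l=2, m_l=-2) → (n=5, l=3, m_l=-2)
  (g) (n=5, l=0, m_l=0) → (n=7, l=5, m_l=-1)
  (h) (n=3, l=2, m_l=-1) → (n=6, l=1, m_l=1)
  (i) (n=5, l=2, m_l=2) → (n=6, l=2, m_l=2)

(a) forbidden — Δm_l = +5 (E1 requires Δm_l = 0, ±1)
(b) forbidden — Δm_l = +2 (E1 requires Δm_l = 0, ±1)
(c) forbidden — Δl = +4 (E1 requires Δl = ±1); Δm_l = -2 (E1 requires Δm_l = 0, ±1)
(d) forbidden — Δm_l = +3 (E1 requires Δm_l = 0, ±1)
(e) forbidden — Δl = +2 (E1 requires Δl = ±1)
(f) allowed
(g) forbidden — Δl = +5 (E1 requires Δl = ±1)
(h) forbidden — Δm_l = +2 (E1 requires Δm_l = 0, ±1)
(i) forbidden — Δl = +0 (E1 requires Δl = ±1)
Total allowed: 1 of 9.

1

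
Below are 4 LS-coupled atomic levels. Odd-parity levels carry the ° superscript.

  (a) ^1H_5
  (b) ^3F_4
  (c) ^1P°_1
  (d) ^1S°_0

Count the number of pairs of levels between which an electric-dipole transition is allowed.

0

(a)–(b): forbidden (parity, ΔS, ΔL).
(a)–(c): forbidden (ΔL, ΔJ).
(a)–(d): forbidden (ΔL, ΔJ).
(b)–(c): forbidden (ΔS, ΔL, ΔJ).
(b)–(d): forbidden (ΔS, ΔL, ΔJ).
(c)–(d): forbidden (parity).
Allowed pairs: 0 of 6.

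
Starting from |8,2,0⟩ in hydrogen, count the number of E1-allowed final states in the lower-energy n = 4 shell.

6

E1 requires Δl = ±1, so l_f ∈ {1, 3}; with 0 ≤ l_f ≤ n_f−1 = 3, the allowed l_f values are {1, 3}.
For l_f = 1: m_f ∈ {m_i−1, m_i, m_i+1} ∩ [−1, 1] = {-1, 0, 1} → 3 states.
For l_f = 3: m_f ∈ {m_i−1, m_i, m_i+1} ∩ [−3, 3] = {-1, 0, 1} → 3 states.
Total: 6.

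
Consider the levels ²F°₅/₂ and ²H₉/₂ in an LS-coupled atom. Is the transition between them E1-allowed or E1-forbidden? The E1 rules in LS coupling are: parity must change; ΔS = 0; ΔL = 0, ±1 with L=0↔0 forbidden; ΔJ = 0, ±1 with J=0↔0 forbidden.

forbidden

Initial level: S=1/2, L=3, J=5/2, parity odd. Final level: S=1/2, L=5, J=9/2, parity even.
ΔL = 0, ±1 (not L=0↔0): L: 3 → 5, ΔL = +2 — violated.
Parity must change: odd → even — satisfied.
ΔS = 0: S: 1/2 → 1/2 — satisfied.
ΔJ = 0, ±1 (not J=0↔0): J: 5/2 → 9/2, ΔJ = +2 — violated.
Rule(s) violated: ΔL, ΔJ.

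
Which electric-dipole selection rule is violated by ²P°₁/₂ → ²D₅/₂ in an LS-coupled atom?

the ΔJ = 0, ±1 rule

Parity must change: odd → even — ✓.
ΔS = 0: S: 1/2 → 1/2 — ✓.
ΔL = 0, ±1 (not L=0↔0): L: 1 → 2, ΔL = +1 — ✓.
ΔJ = 0, ±1 (not J=0↔0): J: 1/2 → 5/2, ΔJ = +2 — ✗.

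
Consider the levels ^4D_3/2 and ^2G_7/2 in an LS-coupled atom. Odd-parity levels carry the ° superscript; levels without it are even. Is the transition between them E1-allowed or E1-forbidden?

forbidden

Parity must change: even → even — violated.
ΔS = 0: S: 3/2 → 1/2 — violated.
ΔL = 0, ±1 (not L=0↔0): L: 2 → 4, ΔL = +2 — violated.
ΔJ = 0, ±1 (not J=0↔0): J: 3/2 → 7/2, ΔJ = +2 — violated.
Rule(s) violated: parity, ΔS, ΔL, ΔJ.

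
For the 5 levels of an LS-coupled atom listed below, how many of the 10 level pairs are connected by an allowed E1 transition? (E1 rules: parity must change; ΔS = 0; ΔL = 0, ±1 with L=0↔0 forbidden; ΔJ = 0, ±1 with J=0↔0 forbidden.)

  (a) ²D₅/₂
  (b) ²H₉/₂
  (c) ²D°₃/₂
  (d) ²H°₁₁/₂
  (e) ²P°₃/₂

3

(a)–(b): forbidden (parity, ΔL, ΔJ).
(a)–(c): allowed.
(a)–(d): forbidden (ΔL, ΔJ).
(a)–(e): allowed.
(b)–(c): forbidden (ΔL, ΔJ).
(b)–(d): allowed.
(b)–(e): forbidden (ΔL, ΔJ).
(c)–(d): forbidden (parity, ΔL, ΔJ).
(c)–(e): forbidden (parity).
(d)–(e): forbidden (parity, ΔL, ΔJ).
Allowed pairs: 3 of 10.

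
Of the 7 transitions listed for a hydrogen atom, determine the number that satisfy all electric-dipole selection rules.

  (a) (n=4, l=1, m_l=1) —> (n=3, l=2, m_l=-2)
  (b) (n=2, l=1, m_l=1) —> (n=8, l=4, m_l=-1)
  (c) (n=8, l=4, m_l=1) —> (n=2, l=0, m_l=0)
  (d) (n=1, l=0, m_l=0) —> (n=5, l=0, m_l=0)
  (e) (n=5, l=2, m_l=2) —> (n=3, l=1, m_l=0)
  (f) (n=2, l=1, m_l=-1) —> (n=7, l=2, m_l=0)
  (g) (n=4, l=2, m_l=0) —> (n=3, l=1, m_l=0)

2

(a) forbidden — Δm_l = -3 (E1 requires Δm_l = 0, ±1)
(b) forbidden — Δl = +3 (E1 requires Δl = ±1); Δm_l = -2 (E1 requires Δm_l = 0, ±1)
(c) forbidden — Δl = -4 (E1 requires Δl = ±1)
(d) forbidden — Δl = +0 (E1 requires Δl = ±1)
(e) forbidden — Δm_l = -2 (E1 requires Δm_l = 0, ±1)
(f) allowed
(g) allowed
Total allowed: 2 of 7.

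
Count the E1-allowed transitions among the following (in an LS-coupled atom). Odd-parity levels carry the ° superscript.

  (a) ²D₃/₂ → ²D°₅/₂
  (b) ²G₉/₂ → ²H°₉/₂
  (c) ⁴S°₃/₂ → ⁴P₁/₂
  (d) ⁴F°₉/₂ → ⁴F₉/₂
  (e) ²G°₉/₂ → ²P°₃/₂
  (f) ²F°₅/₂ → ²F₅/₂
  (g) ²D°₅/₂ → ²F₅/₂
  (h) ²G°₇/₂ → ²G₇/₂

(a) allowed
(b) allowed
(c) allowed
(d) allowed
(e) forbidden (parity, ΔL, ΔJ fail)
(f) allowed
(g) allowed
(h) allowed
Total allowed: 7 of 8.

7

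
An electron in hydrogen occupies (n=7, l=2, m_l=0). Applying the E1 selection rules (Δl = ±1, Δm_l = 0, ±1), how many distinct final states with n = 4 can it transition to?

E1 requires Δl = ±1, so l_f ∈ {1, 3}; with 0 ≤ l_f ≤ n_f−1 = 3, the allowed l_f values are {1, 3}.
For l_f = 1: m_f ∈ {m_i−1, m_i, m_i+1} ∩ [−1, 1] = {-1, 0, 1} → 3 states.
For l_f = 3: m_f ∈ {m_i−1, m_i, m_i+1} ∩ [−3, 3] = {-1, 0, 1} → 3 states.
Total: 6.

6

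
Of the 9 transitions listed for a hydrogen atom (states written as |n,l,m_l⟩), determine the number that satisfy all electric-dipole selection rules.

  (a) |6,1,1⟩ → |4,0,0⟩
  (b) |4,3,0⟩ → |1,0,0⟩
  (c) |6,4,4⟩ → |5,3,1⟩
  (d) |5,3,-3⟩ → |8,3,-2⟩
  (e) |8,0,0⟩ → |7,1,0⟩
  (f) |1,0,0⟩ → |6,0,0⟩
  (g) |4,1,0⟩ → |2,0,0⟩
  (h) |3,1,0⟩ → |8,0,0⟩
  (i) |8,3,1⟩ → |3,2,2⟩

5

(a) allowed
(b) forbidden — Δl = -3 (E1 requires Δl = ±1)
(c) forbidden — Δm_l = -3 (E1 requires Δm_l = 0, ±1)
(d) forbidden — Δl = +0 (E1 requires Δl = ±1)
(e) allowed
(f) forbidden — Δl = +0 (E1 requires Δl = ±1)
(g) allowed
(h) allowed
(i) allowed
Total allowed: 5 of 9.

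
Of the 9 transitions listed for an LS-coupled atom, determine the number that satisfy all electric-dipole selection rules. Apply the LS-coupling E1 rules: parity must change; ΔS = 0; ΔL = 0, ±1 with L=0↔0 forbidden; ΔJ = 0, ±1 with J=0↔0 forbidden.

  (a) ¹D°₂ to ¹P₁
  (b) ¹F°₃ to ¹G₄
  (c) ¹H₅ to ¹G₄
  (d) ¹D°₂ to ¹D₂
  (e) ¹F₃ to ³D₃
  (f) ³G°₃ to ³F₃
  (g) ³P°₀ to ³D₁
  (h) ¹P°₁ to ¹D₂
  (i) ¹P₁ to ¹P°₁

7

(a) allowed
(b) allowed
(c) forbidden (parity fails)
(d) allowed
(e) forbidden (parity, ΔS fail)
(f) allowed
(g) allowed
(h) allowed
(i) allowed
Total allowed: 7 of 9.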